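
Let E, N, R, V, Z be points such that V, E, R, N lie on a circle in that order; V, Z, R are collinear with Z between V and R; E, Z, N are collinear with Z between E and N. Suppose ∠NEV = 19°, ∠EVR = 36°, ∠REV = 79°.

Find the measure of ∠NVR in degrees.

1. ∠NRV = 19°  [same arc VN]
2. ∠RNV = 101°  [cyclic VERN, opposite ∠E+∠N]
3. ∠NVR = 60°  [△VRN]

∠NVR = 60°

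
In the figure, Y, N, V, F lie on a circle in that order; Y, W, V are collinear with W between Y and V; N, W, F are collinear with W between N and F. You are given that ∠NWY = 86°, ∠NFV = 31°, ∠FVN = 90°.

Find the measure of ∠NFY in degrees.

1. ∠NYV = 31°  [same arc NV]
2. ∠FYN = 90°  [cyclic YNVF, opposite ∠Y+∠V]
3. ∠FNY = 63°  [△YWN]
4. ∠NFY = 27°  [△YNF]

∠NFY = 27°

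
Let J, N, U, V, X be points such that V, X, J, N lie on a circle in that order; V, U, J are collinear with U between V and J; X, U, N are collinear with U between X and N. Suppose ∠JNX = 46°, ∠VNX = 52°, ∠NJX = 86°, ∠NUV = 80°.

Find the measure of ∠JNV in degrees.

1. ∠JVX = 46°  [same arc XJ]
2. ∠VJX = 52°  [same arc VX]
3. ∠JXV = 82°  [△VXJ]
4. ∠JNV = 98°  [cyclic VXJN, opposite ∠X+∠N]

∠JNV = 98°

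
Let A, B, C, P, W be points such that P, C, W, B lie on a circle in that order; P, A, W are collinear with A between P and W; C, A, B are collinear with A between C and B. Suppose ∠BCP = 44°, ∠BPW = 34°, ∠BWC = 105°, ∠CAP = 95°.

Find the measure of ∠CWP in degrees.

1. ∠BCW = 34°  [same arc WB]
2. ∠CAW = 85°  [linear pair at A on PW]
3. ∠CWP = 61°  [△CAW]

∠CWP = 61°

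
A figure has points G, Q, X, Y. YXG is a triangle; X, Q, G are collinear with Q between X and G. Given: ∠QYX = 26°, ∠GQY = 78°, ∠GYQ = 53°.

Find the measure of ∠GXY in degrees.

1. ∠XQY = 102°  [linear pair at Q on XG]
2. ∠QXY = 52°  [△YXQ]
3. ∠GXY = 52°  [Q on ray XG]

∠GXY = 52°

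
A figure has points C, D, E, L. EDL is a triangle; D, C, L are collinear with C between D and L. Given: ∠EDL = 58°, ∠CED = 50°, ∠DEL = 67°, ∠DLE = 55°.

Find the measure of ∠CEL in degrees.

∠CEL = 17°

1. ∠CDE = 58°  [C on ray DL]
2. ∠DCE = 72°  [△EDC]
3. ∠CLE = 55°  [C on ray LD]
4. ∠ECL = 108°  [linear pair at C on DL]
5. ∠CEL = 17°  [△ECL]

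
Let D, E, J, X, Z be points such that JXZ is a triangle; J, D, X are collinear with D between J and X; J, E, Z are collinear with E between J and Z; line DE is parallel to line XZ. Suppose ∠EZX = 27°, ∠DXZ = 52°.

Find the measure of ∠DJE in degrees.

1. ∠JZX = 27°  [E on ray ZJ]
2. ∠JXZ = 52°  [D on ray XJ]
3. ∠XJZ = 101°  [△JXZ]
4. ∠DJE = 101°  [D on JX, E on JZ]

∠DJE = 101°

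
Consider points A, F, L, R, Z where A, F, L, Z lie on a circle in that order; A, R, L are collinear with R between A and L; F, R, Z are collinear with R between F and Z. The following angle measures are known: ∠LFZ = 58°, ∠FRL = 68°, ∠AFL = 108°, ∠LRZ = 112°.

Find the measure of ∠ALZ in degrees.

∠ALZ = 50°

1. ∠LAZ = 58°  [same arc LZ]
2. ∠AZL = 72°  [cyclic AFLZ, opposite ∠F+∠Z]
3. ∠ALZ = 50°  [△ALZ]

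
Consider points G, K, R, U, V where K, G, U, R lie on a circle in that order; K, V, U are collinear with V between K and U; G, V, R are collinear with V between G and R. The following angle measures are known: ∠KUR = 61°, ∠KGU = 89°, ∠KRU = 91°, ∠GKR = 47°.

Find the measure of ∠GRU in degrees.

1. ∠RKU = 28°  [△KUR]
2. ∠GUR = 133°  [cyclic KGUR, opposite ∠K+∠U]
3. ∠RGU = 28°  [same arc UR]
4. ∠GRU = 19°  [△GUR]

∠GRU = 19°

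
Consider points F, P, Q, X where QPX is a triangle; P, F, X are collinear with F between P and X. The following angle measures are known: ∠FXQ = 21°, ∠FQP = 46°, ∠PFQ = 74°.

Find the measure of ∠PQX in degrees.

1. ∠PXQ = 21°  [F on ray XP]
2. ∠FPQ = 60°  [△QPF]
3. ∠QPX = 60°  [F on ray PX]
4. ∠PQX = 99°  [△QPX]

∠PQX = 99°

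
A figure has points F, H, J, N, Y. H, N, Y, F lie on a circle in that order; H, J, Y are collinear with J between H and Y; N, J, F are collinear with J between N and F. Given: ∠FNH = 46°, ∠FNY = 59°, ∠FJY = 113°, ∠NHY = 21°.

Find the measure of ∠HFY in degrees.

∠HFY = 75°

1. ∠FYH = 46°  [same arc HF]
2. ∠FHY = 59°  [same arc YF]
3. ∠HFY = 75°  [△HYF]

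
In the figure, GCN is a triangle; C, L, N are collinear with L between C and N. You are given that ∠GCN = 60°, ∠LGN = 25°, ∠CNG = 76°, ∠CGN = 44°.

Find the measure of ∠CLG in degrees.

∠CLG = 101°

1. ∠GNL = 76°  [L on ray NC]
2. ∠GLN = 79°  [△GLN]
3. ∠CLG = 101°  [linear pair at L on CN]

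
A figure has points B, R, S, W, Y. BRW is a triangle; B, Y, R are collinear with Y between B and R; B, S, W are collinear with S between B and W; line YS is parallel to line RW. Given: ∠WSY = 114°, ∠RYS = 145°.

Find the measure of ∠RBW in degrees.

1. ∠BSY = 66°  [linear pair at S on BW]
2. ∠BYS = 35°  [linear pair at Y on BR]
3. ∠SBY = 79°  [△BYS]
4. ∠RBW = 79°  [Y on BR, S on BW]

∠RBW = 79°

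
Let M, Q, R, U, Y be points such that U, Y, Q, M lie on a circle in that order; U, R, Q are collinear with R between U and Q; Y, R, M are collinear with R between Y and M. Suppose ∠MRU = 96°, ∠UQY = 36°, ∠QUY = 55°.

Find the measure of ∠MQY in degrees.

∠MQY = 77°

1. ∠QRY = 96°  [vertical angles at R]
2. ∠MYQ = 48°  [△YRQ]
3. ∠QMY = 55°  [same arc YQ]
4. ∠MQY = 77°  [△YQM]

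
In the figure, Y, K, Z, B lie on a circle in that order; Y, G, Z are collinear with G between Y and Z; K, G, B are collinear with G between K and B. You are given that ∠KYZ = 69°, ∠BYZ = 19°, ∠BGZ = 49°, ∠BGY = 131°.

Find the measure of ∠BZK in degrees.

1. ∠KBZ = 69°  [same arc KZ]
2. ∠BKZ = 19°  [same arc ZB]
3. ∠BZK = 92°  [△KZB]

∠BZK = 92°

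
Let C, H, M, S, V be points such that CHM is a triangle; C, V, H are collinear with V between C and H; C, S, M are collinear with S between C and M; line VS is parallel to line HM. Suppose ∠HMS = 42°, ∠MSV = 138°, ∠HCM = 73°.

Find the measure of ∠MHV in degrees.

∠MHV = 65°

1. ∠CMH = 42°  [S on ray MC]
2. ∠CHM = 65°  [△CHM]
3. ∠MHV = 65°  [V on ray HC]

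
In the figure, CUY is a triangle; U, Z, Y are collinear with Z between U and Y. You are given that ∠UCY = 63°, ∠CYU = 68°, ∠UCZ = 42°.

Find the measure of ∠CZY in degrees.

1. ∠CUY = 49°  [△CUY]
2. ∠CUZ = 49°  [Z on ray UY]
3. ∠CZU = 89°  [△CUZ]
4. ∠CZY = 91°  [linear pair at Z on UY]

∠CZY = 91°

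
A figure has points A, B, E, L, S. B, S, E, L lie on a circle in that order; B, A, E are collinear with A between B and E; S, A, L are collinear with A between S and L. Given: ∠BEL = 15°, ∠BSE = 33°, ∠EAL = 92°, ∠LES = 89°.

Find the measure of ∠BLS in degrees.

∠BLS = 74°

1. ∠BSL = 15°  [same arc BL]
2. ∠LBS = 91°  [cyclic BSEL, opposite ∠B+∠E]
3. ∠BLS = 74°  [△BSL]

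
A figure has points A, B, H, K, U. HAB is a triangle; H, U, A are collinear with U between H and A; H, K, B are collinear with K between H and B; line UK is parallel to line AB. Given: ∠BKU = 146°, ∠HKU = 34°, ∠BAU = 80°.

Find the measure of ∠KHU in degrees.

1. ∠ABH = 34°  [UK∥AB, corresponding at K]
2. ∠BAH = 80°  [U on ray AH]
3. ∠AHB = 66°  [△HAB]
4. ∠KHU = 66°  [U on HA, K on HB]

∠KHU = 66°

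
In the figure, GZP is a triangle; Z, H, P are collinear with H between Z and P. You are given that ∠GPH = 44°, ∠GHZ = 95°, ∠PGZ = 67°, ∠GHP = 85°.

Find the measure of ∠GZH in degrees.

∠GZH = 69°

1. ∠GPZ = 44°  [H on ray PZ]
2. ∠GZP = 69°  [△GZP]
3. ∠GZH = 69°  [H on ray ZP]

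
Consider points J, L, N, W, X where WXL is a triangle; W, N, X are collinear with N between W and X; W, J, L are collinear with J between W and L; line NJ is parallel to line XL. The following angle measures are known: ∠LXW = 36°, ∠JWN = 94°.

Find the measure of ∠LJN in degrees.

∠LJN = 130°

1. ∠JNW = 36°  [NJ∥XL, corresponding at N]
2. ∠NJW = 50°  [△WNJ]
3. ∠LJN = 130°  [linear pair at J on WL]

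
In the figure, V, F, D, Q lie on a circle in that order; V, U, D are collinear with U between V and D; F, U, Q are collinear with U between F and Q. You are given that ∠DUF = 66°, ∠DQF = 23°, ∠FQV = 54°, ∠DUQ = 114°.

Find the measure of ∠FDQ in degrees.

∠FDQ = 97°

1. ∠FDV = 54°  [same arc VF]
2. ∠DFQ = 60°  [△FUD]
3. ∠FDQ = 97°  [△FDQ]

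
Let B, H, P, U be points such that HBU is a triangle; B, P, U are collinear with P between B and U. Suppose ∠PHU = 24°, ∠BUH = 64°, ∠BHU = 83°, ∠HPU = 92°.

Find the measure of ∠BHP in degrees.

1. ∠HBU = 33°  [△HBU]
2. ∠BPH = 88°  [linear pair at P on BU]
3. ∠HBP = 33°  [P on ray BU]
4. ∠BHP = 59°  [△HBP]

∠BHP = 59°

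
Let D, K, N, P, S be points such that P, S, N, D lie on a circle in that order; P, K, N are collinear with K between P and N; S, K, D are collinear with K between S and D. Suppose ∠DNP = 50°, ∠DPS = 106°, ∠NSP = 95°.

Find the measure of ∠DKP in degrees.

∠DKP = 111°

1. ∠DSP = 50°  [same arc PD]
2. ∠PDS = 24°  [△PSD]
3. ∠NDP = 85°  [cyclic PSND, opposite ∠S+∠D]
4. ∠DPN = 45°  [△PND]
5. ∠DKP = 111°  [△PKD]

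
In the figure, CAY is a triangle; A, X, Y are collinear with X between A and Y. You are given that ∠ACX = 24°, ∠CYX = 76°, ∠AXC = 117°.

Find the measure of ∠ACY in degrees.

1. ∠CAX = 39°  [△CAX]
2. ∠AYC = 76°  [X on ray YA]
3. ∠CAY = 39°  [X on ray AY]
4. ∠ACY = 65°  [△CAY]

∠ACY = 65°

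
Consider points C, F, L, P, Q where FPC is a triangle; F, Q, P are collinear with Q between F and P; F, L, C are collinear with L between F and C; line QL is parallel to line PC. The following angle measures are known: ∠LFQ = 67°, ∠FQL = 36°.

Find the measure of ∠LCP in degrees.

∠LCP = 77°

1. ∠FLQ = 77°  [△FQL]
2. ∠CLQ = 103°  [linear pair at L on FC]
3. ∠LCP = 77°  [QL∥PC, co-interior at C–L]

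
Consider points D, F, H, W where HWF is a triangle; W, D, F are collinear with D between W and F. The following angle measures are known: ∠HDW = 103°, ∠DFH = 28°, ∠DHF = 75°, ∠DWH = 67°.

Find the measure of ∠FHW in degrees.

1. ∠HFW = 28°  [D on ray FW]
2. ∠FWH = 67°  [D on ray WF]
3. ∠FHW = 85°  [△HWF]

∠FHW = 85°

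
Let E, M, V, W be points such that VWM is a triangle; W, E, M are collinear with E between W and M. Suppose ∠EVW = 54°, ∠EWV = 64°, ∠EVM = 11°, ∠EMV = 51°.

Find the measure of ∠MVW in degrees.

1. ∠MWV = 64°  [E on ray WM]
2. ∠VMW = 51°  [E on ray MW]
3. ∠MVW = 65°  [△VWM]

∠MVW = 65°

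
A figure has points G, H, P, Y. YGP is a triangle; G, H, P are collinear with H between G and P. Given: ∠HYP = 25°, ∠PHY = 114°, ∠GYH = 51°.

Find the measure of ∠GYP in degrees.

1. ∠HPY = 41°  [△YHP]
2. ∠GHY = 66°  [linear pair at H on GP]
3. ∠HGY = 63°  [△YGH]
4. ∠GPY = 41°  [H on ray PG]
5. ∠PGY = 63°  [H on ray GP]
6. ∠GYP = 76°  [△YGP]

∠GYP = 76°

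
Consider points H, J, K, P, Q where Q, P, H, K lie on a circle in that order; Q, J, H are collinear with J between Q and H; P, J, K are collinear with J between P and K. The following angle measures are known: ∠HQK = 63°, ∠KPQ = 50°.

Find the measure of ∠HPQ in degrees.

1. ∠KHQ = 50°  [same arc QK]
2. ∠HKQ = 67°  [△QHK]
3. ∠HPQ = 113°  [cyclic QPHK, opposite ∠P+∠K]

∠HPQ = 113°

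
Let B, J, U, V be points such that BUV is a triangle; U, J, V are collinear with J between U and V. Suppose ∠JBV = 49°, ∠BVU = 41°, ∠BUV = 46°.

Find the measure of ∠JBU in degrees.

∠JBU = 44°

1. ∠BVJ = 41°  [J on ray VU]
2. ∠BUJ = 46°  [J on ray UV]
3. ∠BJV = 90°  [△BJV]
4. ∠BJU = 90°  [linear pair at J on UV]
5. ∠JBU = 44°  [△BUJ]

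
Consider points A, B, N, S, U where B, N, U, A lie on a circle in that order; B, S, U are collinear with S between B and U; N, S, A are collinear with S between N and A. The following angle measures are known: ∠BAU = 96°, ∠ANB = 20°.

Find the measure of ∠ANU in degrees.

∠ANU = 64°

1. ∠AUB = 20°  [same arc BA]
2. ∠ABU = 64°  [△BUA]
3. ∠ANU = 64°  [same arc UA]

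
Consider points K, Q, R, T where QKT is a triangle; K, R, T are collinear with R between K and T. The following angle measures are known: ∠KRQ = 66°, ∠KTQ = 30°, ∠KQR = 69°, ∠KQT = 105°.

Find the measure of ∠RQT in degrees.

1. ∠QRT = 114°  [linear pair at R on KT]
2. ∠QTR = 30°  [R on ray TK]
3. ∠RQT = 36°  [△QRT]

∠RQT = 36°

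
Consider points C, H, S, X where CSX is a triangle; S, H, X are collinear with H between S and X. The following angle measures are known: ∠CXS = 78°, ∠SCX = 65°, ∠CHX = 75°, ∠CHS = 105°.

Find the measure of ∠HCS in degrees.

1. ∠CSX = 37°  [△CSX]
2. ∠CSH = 37°  [H on ray SX]
3. ∠HCS = 38°  [△CSH]

∠HCS = 38°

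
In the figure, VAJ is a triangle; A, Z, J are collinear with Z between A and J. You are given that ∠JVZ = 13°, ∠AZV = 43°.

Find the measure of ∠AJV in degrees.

∠AJV = 30°

1. ∠JZV = 137°  [linear pair at Z on AJ]
2. ∠VJZ = 30°  [△VZJ]
3. ∠AJV = 30°  [Z on ray JA]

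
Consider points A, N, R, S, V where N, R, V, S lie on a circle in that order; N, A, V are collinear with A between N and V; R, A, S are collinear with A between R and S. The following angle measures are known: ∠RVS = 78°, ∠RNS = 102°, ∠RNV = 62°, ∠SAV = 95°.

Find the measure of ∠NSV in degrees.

1. ∠RSV = 62°  [same arc RV]
2. ∠NVS = 23°  [△VAS]
3. ∠SRV = 40°  [△RVS]
4. ∠SNV = 40°  [same arc VS]
5. ∠NSV = 117°  [△NVS]

∠NSV = 117°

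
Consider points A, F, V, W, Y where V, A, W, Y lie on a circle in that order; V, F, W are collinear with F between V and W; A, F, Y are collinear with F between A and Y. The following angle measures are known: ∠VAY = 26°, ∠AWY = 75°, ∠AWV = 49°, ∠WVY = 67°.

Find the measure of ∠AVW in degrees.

1. ∠WAY = 67°  [same arc WY]
2. ∠AYW = 38°  [△AWY]
3. ∠AVW = 38°  [same arc AW]

∠AVW = 38°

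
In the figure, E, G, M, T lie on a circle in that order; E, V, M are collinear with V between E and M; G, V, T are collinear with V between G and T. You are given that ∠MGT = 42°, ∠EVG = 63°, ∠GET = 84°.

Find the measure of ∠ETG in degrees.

∠ETG = 21°

1. ∠MET = 42°  [same arc MT]
2. ∠MVT = 63°  [vertical angles at V]
3. ∠EVT = 117°  [linear pair at V on EM]
4. ∠ETG = 21°  [△EVT]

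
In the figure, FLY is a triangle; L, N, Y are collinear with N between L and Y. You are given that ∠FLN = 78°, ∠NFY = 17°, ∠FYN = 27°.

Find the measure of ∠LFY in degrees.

1. ∠FLY = 78°  [N on ray LY]
2. ∠FYL = 27°  [N on ray YL]
3. ∠LFY = 75°  [△FLY]

∠LFY = 75°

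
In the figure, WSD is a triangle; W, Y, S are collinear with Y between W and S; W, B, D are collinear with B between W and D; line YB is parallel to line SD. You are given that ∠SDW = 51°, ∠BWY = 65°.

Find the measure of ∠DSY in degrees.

1. ∠WBY = 51°  [YB∥SD, corresponding at B]
2. ∠BYW = 64°  [△WYB]
3. ∠BYS = 116°  [linear pair at Y on WS]
4. ∠DSY = 64°  [YB∥SD, co-interior at S–Y]

∠DSY = 64°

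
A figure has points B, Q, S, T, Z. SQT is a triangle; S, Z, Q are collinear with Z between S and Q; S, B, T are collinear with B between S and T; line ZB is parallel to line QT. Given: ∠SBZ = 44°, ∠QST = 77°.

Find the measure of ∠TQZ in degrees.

1. ∠QTS = 44°  [ZB∥QT, corresponding at B]
2. ∠SQT = 59°  [△SQT]
3. ∠TQZ = 59°  [Z on ray QS]

∠TQZ = 59°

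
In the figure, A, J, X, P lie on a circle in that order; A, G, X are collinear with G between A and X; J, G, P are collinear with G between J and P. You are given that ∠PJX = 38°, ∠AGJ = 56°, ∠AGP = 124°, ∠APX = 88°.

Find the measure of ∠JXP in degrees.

∠JXP = 72°

1. ∠PAX = 38°  [same arc XP]
2. ∠PGX = 56°  [vertical angles at G]
3. ∠AXP = 54°  [△AXP]
4. ∠JPX = 70°  [△XGP]
5. ∠JXP = 72°  [△JXP]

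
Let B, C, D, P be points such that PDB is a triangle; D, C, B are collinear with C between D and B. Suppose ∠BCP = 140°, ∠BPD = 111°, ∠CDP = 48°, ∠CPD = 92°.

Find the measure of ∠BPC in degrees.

1. ∠BDP = 48°  [C on ray DB]
2. ∠DBP = 21°  [△PDB]
3. ∠CBP = 21°  [C on ray BD]
4. ∠BPC = 19°  [△PCB]

∠BPC = 19°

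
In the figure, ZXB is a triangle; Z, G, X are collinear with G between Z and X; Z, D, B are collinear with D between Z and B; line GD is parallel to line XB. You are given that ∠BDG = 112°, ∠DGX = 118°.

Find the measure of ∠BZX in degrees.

1. ∠GDZ = 68°  [linear pair at D on ZB]
2. ∠DGZ = 62°  [linear pair at G on ZX]
3. ∠DZG = 50°  [△ZGD]
4. ∠BZX = 50°  [G on ZX, D on ZB]

∠BZX = 50°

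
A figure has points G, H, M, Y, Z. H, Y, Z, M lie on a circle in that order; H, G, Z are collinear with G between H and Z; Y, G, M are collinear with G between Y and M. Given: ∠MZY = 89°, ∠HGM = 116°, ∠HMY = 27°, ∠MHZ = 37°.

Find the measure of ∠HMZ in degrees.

∠HMZ = 81°

1. ∠MHY = 91°  [cyclic HYZM, opposite ∠H+∠Z]
2. ∠HYM = 62°  [△HYM]
3. ∠HZM = 62°  [same arc HM]
4. ∠HMZ = 81°  [△HZM]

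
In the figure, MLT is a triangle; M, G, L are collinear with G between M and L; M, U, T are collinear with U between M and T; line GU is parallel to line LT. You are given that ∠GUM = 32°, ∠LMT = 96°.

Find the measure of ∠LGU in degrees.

1. ∠LTM = 32°  [GU∥LT, corresponding at U]
2. ∠MLT = 52°  [△MLT]
3. ∠MGU = 52°  [GU∥LT, corresponding at G]
4. ∠LGU = 128°  [linear pair at G on ML]

∠LGU = 128°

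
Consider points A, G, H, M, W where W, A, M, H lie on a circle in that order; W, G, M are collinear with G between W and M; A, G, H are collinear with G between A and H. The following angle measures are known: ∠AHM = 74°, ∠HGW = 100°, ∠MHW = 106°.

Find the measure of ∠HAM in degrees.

∠HAM = 48°

1. ∠AWM = 74°  [same arc AM]
2. ∠AGM = 100°  [vertical angles at G]
3. ∠MAW = 74°  [cyclic WAMH, opposite ∠A+∠H]
4. ∠AMW = 32°  [△WAM]
5. ∠HAM = 48°  [△AGM]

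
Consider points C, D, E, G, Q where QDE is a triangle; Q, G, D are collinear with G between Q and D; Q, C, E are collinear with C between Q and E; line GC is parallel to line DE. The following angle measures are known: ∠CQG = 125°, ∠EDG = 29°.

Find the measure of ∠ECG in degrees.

∠ECG = 154°

1. ∠DQE = 125°  [G on QD, C on QE]
2. ∠EDQ = 29°  [G on ray DQ]
3. ∠DEQ = 26°  [△QDE]
4. ∠GCQ = 26°  [GC∥DE, corresponding at C]
5. ∠ECG = 154°  [linear pair at C on QE]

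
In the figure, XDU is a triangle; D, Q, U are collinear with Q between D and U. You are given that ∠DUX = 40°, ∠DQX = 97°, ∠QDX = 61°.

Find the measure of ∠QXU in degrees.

1. ∠QUX = 40°  [Q on ray UD]
2. ∠UQX = 83°  [linear pair at Q on DU]
3. ∠QXU = 57°  [△XQU]

∠QXU = 57°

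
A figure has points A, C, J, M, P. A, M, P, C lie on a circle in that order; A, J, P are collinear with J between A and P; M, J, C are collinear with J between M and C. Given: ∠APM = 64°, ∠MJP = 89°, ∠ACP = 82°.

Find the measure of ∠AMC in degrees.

1. ∠AJM = 91°  [linear pair at J on AP]
2. ∠AMP = 98°  [cyclic AMPC, opposite ∠M+∠C]
3. ∠MAP = 18°  [△AMP]
4. ∠AMC = 71°  [△AJM]

∠AMC = 71°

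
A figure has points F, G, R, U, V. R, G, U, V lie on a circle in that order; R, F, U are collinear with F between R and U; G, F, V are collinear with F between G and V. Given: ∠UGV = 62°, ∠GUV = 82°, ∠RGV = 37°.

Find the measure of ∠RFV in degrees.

1. ∠URV = 62°  [same arc UV]
2. ∠GRV = 98°  [cyclic RGUV, opposite ∠R+∠U]
3. ∠GVR = 45°  [△RGV]
4. ∠RFV = 73°  [△RFV]

∠RFV = 73°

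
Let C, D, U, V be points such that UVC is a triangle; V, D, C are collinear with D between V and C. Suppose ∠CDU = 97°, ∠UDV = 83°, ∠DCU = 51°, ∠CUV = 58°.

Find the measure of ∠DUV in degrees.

∠DUV = 26°

1. ∠UCV = 51°  [D on ray CV]
2. ∠CVU = 71°  [△UVC]
3. ∠DVU = 71°  [D on ray VC]
4. ∠DUV = 26°  [△UVD]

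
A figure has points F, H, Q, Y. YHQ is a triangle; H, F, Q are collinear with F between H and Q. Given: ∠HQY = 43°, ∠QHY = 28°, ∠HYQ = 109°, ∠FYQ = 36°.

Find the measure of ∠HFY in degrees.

1. ∠FQY = 43°  [F on ray QH]
2. ∠QFY = 101°  [△YFQ]
3. ∠HFY = 79°  [linear pair at F on HQ]

∠HFY = 79°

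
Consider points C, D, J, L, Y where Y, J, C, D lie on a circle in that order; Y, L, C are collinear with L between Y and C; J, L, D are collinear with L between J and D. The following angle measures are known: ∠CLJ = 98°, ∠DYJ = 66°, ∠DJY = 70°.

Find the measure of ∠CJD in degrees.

1. ∠DLY = 98°  [vertical angles at L]
2. ∠JDY = 44°  [△YJD]
3. ∠CYD = 38°  [△YLD]
4. ∠CJD = 38°  [same arc CD]

∠CJD = 38°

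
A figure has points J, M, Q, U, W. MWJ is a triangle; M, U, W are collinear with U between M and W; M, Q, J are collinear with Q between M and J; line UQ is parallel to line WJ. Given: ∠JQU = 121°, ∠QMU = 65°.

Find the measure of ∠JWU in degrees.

∠JWU = 56°

1. ∠MQU = 59°  [linear pair at Q on MJ]
2. ∠MUQ = 56°  [△MUQ]
3. ∠QUW = 124°  [linear pair at U on MW]
4. ∠JWU = 56°  [UQ∥WJ, co-interior at W–U]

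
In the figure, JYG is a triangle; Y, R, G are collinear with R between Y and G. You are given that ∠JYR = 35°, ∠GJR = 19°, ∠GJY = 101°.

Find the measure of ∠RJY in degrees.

1. ∠GYJ = 35°  [R on ray YG]
2. ∠JGY = 44°  [△JYG]
3. ∠JGR = 44°  [R on ray GY]
4. ∠GRJ = 117°  [△JRG]
5. ∠JRY = 63°  [linear pair at R on YG]
6. ∠RJY = 82°  [△JYR]

∠RJY = 82°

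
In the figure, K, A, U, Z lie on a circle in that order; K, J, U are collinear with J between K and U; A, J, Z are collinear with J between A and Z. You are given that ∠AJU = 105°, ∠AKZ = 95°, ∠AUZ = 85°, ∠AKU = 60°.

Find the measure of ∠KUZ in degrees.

∠KUZ = 45°

1. ∠KJZ = 105°  [vertical angles at J]
2. ∠AZU = 60°  [same arc AU]
3. ∠UJZ = 75°  [linear pair at J on KU]
4. ∠KUZ = 45°  [△UJZ]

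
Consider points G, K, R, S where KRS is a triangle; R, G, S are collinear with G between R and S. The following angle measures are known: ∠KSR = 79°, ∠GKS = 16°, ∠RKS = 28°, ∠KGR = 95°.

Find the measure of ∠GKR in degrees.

∠GKR = 12°

1. ∠KRS = 73°  [△KRS]
2. ∠GRK = 73°  [G on ray RS]
3. ∠GKR = 12°  [△KRG]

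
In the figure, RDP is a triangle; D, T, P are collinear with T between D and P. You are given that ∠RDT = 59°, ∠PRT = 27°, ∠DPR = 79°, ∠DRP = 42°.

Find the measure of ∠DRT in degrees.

1. ∠RPT = 79°  [T on ray PD]
2. ∠PTR = 74°  [△RTP]
3. ∠DTR = 106°  [linear pair at T on DP]
4. ∠DRT = 15°  [△RDT]

∠DRT = 15°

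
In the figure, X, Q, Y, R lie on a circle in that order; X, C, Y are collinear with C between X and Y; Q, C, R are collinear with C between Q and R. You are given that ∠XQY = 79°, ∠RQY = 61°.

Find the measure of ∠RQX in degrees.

∠RQX = 18°

1. ∠XRY = 101°  [cyclic XQYR, opposite ∠Q+∠R]
2. ∠RXY = 61°  [same arc YR]
3. ∠RYX = 18°  [△XYR]
4. ∠RQX = 18°  [same arc XR]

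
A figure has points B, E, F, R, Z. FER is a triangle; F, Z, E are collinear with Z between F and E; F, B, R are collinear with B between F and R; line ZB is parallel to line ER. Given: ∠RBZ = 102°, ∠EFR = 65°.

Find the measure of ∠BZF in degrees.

1. ∠FBZ = 78°  [linear pair at B on FR]
2. ∠BFZ = 65°  [Z on FE, B on FR]
3. ∠BZF = 37°  [△FZB]

∠BZF = 37°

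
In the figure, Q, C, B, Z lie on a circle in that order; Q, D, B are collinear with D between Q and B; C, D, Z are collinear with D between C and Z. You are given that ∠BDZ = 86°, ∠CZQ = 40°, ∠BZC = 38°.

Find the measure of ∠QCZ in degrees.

1. ∠CDQ = 86°  [vertical angles at D]
2. ∠BQC = 38°  [same arc CB]
3. ∠QCZ = 56°  [△QDC]

∠QCZ = 56°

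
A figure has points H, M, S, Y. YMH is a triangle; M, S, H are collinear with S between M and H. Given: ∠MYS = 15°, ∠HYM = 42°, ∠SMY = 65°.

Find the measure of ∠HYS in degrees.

∠HYS = 27°

1. ∠MSY = 100°  [△YMS]
2. ∠HMY = 65°  [S on ray MH]
3. ∠HSY = 80°  [linear pair at S on MH]
4. ∠MHY = 73°  [△YMH]
5. ∠SHY = 73°  [S on ray HM]
6. ∠HYS = 27°  [△YSH]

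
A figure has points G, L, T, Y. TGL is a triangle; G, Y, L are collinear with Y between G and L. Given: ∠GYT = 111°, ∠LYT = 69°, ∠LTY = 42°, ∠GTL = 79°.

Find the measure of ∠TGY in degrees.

∠TGY = 32°

1. ∠TLY = 69°  [△TYL]
2. ∠GLT = 69°  [Y on ray LG]
3. ∠LGT = 32°  [△TGL]
4. ∠TGY = 32°  [Y on ray GL]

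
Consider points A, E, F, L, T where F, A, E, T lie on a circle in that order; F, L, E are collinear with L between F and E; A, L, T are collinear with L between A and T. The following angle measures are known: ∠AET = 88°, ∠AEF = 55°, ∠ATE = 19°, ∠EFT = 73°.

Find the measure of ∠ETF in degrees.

∠ETF = 74°

1. ∠AFE = 19°  [same arc AE]
2. ∠EAF = 106°  [△FAE]
3. ∠ETF = 74°  [cyclic FAET, opposite ∠A+∠T]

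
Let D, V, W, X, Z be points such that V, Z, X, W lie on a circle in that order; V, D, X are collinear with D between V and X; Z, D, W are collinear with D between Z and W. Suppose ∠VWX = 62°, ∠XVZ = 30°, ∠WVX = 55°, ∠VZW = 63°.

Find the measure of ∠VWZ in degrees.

1. ∠VZX = 118°  [cyclic VZXW, opposite ∠Z+∠W]
2. ∠VXZ = 32°  [△VZX]
3. ∠VWZ = 32°  [same arc VZ]

∠VWZ = 32°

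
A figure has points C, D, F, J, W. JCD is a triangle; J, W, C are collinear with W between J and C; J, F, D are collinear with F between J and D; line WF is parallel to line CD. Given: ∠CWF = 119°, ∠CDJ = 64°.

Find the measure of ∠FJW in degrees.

∠FJW = 55°

1. ∠FWJ = 61°  [linear pair at W on JC]
2. ∠JFW = 64°  [WF∥CD, corresponding at F]
3. ∠FJW = 55°  [△JWF]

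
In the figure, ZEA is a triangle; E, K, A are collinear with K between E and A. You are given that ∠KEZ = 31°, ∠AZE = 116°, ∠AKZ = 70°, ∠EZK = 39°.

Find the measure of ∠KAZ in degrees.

∠KAZ = 33°

1. ∠AEZ = 31°  [K on ray EA]
2. ∠EAZ = 33°  [△ZEA]
3. ∠KAZ = 33°  [K on ray AE]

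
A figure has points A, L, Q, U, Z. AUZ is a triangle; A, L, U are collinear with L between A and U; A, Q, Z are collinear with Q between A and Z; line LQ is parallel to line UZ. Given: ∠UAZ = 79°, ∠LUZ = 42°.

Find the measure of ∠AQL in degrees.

1. ∠AUZ = 42°  [L on ray UA]
2. ∠AZU = 59°  [△AUZ]
3. ∠AQL = 59°  [LQ∥UZ, corresponding at Q]

∠AQL = 59°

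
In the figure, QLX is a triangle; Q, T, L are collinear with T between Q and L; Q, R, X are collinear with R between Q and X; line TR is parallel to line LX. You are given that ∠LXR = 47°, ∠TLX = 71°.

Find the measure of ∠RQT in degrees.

∠RQT = 62°

1. ∠LXQ = 47°  [R on ray XQ]
2. ∠QLX = 71°  [T on ray LQ]
3. ∠LQX = 62°  [△QLX]
4. ∠RQT = 62°  [T on QL, R on QX]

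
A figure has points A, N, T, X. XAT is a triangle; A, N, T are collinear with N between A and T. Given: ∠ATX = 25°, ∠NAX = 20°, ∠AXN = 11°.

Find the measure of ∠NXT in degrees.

1. ∠NTX = 25°  [N on ray TA]
2. ∠ANX = 149°  [△XAN]
3. ∠TNX = 31°  [linear pair at N on AT]
4. ∠NXT = 124°  [△XNT]

∠NXT = 124°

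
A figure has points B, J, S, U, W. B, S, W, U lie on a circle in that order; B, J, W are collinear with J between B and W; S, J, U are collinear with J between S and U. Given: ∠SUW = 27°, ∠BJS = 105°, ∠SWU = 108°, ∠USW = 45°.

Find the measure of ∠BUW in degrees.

1. ∠UJW = 105°  [vertical angles at J]
2. ∠UBW = 45°  [same arc WU]
3. ∠BWU = 48°  [△WJU]
4. ∠BUW = 87°  [△BWU]

∠BUW = 87°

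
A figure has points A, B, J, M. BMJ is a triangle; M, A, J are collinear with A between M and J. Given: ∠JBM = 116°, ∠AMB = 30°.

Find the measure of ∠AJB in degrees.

∠AJB = 34°

1. ∠BMJ = 30°  [A on ray MJ]
2. ∠BJM = 34°  [△BMJ]
3. ∠AJB = 34°  [A on ray JM]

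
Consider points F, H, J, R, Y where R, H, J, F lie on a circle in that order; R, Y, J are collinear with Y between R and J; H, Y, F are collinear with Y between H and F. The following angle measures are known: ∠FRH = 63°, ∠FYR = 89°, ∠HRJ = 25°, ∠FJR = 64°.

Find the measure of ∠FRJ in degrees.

1. ∠FJH = 117°  [cyclic RHJF, opposite ∠R+∠J]
2. ∠HFJ = 25°  [same arc HJ]
3. ∠FHJ = 38°  [△HJF]
4. ∠FRJ = 38°  [same arc JF]

∠FRJ = 38°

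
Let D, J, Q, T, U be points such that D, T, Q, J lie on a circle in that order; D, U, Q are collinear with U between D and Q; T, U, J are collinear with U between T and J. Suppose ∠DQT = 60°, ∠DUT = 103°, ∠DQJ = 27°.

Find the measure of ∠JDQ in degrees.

∠JDQ = 43°

1. ∠DJT = 60°  [same arc DT]
2. ∠JUQ = 103°  [vertical angles at U]
3. ∠DUJ = 77°  [linear pair at U on DQ]
4. ∠JDQ = 43°  [△DUJ]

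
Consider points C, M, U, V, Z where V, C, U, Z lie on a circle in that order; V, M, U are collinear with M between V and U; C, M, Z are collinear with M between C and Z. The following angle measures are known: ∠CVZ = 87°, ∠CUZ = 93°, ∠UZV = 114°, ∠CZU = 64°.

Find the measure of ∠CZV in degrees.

∠CZV = 50°

1. ∠UCV = 66°  [cyclic VCUZ, opposite ∠C+∠Z]
2. ∠CVU = 64°  [same arc CU]
3. ∠CUV = 50°  [△VCU]
4. ∠CZV = 50°  [same arc VC]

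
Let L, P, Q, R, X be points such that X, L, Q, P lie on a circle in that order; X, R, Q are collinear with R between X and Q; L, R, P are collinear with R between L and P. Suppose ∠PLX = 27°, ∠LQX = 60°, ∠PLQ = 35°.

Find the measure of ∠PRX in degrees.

1. ∠LPX = 60°  [same arc XL]
2. ∠PXQ = 35°  [same arc QP]
3. ∠PRX = 85°  [△XRP]

∠PRX = 85°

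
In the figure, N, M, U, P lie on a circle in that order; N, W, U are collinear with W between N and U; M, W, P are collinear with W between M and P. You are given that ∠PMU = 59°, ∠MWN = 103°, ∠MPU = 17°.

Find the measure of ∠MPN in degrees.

∠MPN = 44°

1. ∠MUP = 104°  [△MUP]
2. ∠MNU = 17°  [same arc MU]
3. ∠MNP = 76°  [cyclic NMUP, opposite ∠N+∠U]
4. ∠NMP = 60°  [△NWM]
5. ∠MPN = 44°  [△NMP]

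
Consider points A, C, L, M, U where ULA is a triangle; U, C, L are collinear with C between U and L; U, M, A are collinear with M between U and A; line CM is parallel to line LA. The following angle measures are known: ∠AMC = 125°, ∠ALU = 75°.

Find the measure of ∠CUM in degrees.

∠CUM = 50°

1. ∠CMU = 55°  [linear pair at M on UA]
2. ∠MCU = 75°  [CM∥LA, corresponding at C]
3. ∠CUM = 50°  [△UCM]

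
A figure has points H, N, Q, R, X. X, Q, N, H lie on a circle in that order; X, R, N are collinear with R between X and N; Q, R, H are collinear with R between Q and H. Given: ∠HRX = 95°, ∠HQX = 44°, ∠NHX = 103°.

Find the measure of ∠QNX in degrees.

∠QNX = 52°

1. ∠NRQ = 95°  [vertical angles at R]
2. ∠HNX = 44°  [same arc XH]
3. ∠HXN = 33°  [△XNH]
4. ∠HQN = 33°  [same arc NH]
5. ∠QNX = 52°  [△QRN]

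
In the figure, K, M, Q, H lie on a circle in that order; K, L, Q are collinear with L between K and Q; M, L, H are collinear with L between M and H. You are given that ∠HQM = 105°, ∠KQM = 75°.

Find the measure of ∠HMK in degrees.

1. ∠HKM = 75°  [cyclic KMQH, opposite ∠K+∠Q]
2. ∠KHM = 75°  [same arc KM]
3. ∠HMK = 30°  [△KMH]

∠HMK = 30°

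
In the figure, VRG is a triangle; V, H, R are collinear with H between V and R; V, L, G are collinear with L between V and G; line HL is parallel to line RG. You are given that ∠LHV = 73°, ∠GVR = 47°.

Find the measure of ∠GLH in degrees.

∠GLH = 120°

1. ∠GRV = 73°  [HL∥RG, corresponding at H]
2. ∠RGV = 60°  [△VRG]
3. ∠HLV = 60°  [HL∥RG, corresponding at L]
4. ∠GLH = 120°  [linear pair at L on VG]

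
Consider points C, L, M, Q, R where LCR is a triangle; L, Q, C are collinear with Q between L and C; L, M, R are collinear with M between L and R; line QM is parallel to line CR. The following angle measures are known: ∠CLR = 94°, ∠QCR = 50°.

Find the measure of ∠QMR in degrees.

∠QMR = 144°

1. ∠LCR = 50°  [Q on ray CL]
2. ∠CRL = 36°  [△LCR]
3. ∠LMQ = 36°  [QM∥CR, corresponding at M]
4. ∠QMR = 144°  [linear pair at M on LR]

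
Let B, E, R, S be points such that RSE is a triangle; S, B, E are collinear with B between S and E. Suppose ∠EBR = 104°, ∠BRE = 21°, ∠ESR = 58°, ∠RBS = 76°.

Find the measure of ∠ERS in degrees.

∠ERS = 67°

1. ∠BER = 55°  [△RBE]
2. ∠RES = 55°  [B on ray ES]
3. ∠ERS = 67°  [△RSE]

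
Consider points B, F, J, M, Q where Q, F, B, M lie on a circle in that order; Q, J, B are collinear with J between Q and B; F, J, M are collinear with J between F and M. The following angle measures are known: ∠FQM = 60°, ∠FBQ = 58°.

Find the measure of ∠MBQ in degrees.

1. ∠FMQ = 58°  [same arc QF]
2. ∠MFQ = 62°  [△QFM]
3. ∠MBQ = 62°  [same arc QM]

∠MBQ = 62°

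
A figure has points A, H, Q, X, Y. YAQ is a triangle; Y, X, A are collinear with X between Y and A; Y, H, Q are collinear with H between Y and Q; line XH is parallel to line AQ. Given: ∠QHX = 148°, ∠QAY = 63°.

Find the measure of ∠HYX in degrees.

∠HYX = 85°

1. ∠XHY = 32°  [linear pair at H on YQ]
2. ∠HXY = 63°  [XH∥AQ, corresponding at X]
3. ∠HYX = 85°  [△YXH]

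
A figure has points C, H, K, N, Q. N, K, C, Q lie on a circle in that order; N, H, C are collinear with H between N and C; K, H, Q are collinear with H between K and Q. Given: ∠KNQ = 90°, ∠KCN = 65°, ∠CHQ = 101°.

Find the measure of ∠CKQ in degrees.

1. ∠KQN = 65°  [same arc NK]
2. ∠NHQ = 79°  [linear pair at H on NC]
3. ∠CNQ = 36°  [△NHQ]
4. ∠CKQ = 36°  [same arc CQ]

∠CKQ = 36°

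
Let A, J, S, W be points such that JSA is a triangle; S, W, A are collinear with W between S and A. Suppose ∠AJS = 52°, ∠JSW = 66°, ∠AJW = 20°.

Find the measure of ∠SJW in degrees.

∠SJW = 32°

1. ∠ASJ = 66°  [W on ray SA]
2. ∠JAS = 62°  [△JSA]
3. ∠JAW = 62°  [W on ray AS]
4. ∠AWJ = 98°  [△JWA]
5. ∠JWS = 82°  [linear pair at W on SA]
6. ∠SJW = 32°  [△JSW]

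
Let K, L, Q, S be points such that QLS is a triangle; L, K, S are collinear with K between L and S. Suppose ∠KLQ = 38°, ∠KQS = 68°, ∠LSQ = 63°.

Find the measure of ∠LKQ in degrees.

1. ∠KSQ = 63°  [K on ray SL]
2. ∠QKS = 49°  [△QKS]
3. ∠LKQ = 131°  [linear pair at K on LS]

∠LKQ = 131°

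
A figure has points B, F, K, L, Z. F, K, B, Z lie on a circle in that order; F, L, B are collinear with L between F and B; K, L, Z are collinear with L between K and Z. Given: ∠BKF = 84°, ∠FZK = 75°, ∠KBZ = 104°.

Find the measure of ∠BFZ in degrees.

1. ∠BZF = 96°  [cyclic FKBZ, opposite ∠K+∠Z]
2. ∠KFZ = 76°  [cyclic FKBZ, opposite ∠F+∠B]
3. ∠FKZ = 29°  [△FKZ]
4. ∠FBZ = 29°  [same arc FZ]
5. ∠BFZ = 55°  [△FBZ]

∠BFZ = 55°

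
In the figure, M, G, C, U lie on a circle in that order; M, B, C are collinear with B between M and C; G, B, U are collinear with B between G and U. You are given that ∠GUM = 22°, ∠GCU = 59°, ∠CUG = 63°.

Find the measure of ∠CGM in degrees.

∠CGM = 95°

1. ∠GCM = 22°  [same arc MG]
2. ∠CMG = 63°  [same arc GC]
3. ∠CGM = 95°  [△MGC]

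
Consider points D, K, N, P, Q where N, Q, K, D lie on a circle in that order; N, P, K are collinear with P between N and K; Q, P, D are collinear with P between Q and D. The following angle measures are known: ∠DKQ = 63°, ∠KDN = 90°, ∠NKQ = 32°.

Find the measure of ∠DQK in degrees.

1. ∠KQN = 90°  [cyclic NQKD, opposite ∠Q+∠D]
2. ∠KNQ = 58°  [△NQK]
3. ∠KDQ = 58°  [same arc QK]
4. ∠DQK = 59°  [△QKD]

∠DQK = 59°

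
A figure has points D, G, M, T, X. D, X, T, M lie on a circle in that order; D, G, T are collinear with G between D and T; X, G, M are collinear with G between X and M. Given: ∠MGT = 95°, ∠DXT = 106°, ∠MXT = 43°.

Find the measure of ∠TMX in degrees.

∠TMX = 22°

1. ∠DMT = 74°  [cyclic DXTM, opposite ∠X+∠M]
2. ∠MDT = 43°  [same arc TM]
3. ∠DTM = 63°  [△DTM]
4. ∠TMX = 22°  [△TGM]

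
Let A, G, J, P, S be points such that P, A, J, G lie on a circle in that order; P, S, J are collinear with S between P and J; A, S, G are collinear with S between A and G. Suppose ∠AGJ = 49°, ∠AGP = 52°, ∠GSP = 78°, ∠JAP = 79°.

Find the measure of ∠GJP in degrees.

∠GJP = 29°

1. ∠GPJ = 50°  [△PSG]
2. ∠JGP = 101°  [cyclic PAJG, opposite ∠A+∠G]
3. ∠GJP = 29°  [△PJG]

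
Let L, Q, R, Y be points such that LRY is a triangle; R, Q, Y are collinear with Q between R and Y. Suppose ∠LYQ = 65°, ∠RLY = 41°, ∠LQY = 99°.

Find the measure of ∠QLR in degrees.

1. ∠LYR = 65°  [Q on ray YR]
2. ∠LRY = 74°  [△LRY]
3. ∠LQR = 81°  [linear pair at Q on RY]
4. ∠LRQ = 74°  [Q on ray RY]
5. ∠QLR = 25°  [△LRQ]

∠QLR = 25°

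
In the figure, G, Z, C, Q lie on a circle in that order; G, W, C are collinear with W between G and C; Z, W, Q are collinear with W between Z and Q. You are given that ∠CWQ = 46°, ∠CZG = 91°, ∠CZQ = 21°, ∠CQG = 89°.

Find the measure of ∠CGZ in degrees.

∠CGZ = 64°

1. ∠GWZ = 46°  [vertical angles at W]
2. ∠CGQ = 21°  [same arc CQ]
3. ∠GCQ = 70°  [△GCQ]
4. ∠GZQ = 70°  [same arc GQ]
5. ∠CGZ = 64°  [△GWZ]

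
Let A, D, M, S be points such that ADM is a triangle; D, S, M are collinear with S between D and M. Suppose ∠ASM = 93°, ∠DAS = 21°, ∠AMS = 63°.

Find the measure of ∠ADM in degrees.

1. ∠ASD = 87°  [linear pair at S on DM]
2. ∠ADS = 72°  [△ADS]
3. ∠ADM = 72°  [S on ray DM]

∠ADM = 72°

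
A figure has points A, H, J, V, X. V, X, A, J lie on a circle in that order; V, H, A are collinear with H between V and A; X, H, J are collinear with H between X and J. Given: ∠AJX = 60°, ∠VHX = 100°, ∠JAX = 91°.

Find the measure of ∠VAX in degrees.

1. ∠AXJ = 29°  [△XAJ]
2. ∠AHX = 80°  [linear pair at H on VA]
3. ∠VAX = 71°  [△XHA]

∠VAX = 71°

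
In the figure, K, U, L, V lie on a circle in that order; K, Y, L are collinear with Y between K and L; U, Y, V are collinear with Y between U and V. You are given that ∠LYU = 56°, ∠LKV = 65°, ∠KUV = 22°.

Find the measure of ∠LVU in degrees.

∠LVU = 34°

1. ∠KYV = 56°  [vertical angles at Y]
2. ∠KLV = 22°  [same arc KV]
3. ∠LYV = 124°  [linear pair at Y on KL]
4. ∠LVU = 34°  [△LYV]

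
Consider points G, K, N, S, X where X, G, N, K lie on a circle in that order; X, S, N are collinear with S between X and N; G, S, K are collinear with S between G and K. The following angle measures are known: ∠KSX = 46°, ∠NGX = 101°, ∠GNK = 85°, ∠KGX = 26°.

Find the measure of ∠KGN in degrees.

1. ∠KSN = 134°  [linear pair at S on XN]
2. ∠KNX = 26°  [same arc XK]
3. ∠GKN = 20°  [△NSK]
4. ∠KGN = 75°  [△GNK]

∠KGN = 75°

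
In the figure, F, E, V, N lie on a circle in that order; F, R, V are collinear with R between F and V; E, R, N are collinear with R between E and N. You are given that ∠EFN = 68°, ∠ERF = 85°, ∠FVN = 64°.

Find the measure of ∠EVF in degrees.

∠EVF = 48°

1. ∠EVN = 112°  [cyclic FEVN, opposite ∠F+∠V]
2. ∠NRV = 85°  [vertical angles at R]
3. ∠ERV = 95°  [linear pair at R on FV]
4. ∠ENV = 31°  [△VRN]
5. ∠NEV = 37°  [△EVN]
6. ∠EVF = 48°  [△ERV]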